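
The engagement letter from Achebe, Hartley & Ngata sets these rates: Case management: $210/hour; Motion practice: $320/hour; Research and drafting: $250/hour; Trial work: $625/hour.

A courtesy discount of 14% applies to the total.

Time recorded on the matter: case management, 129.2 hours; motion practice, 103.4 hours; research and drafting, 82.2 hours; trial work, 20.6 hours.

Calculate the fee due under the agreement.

$80,534.70

Case management: 129.2 × $210 = $27,132.00
Motion practice: 103.4 × $320 = $33,088.00
Research and drafting: 82.2 × $250 = $20,550.00
Trial work: 20.6 × $625 = $12,875.00
Subtotal: $93,645.00
Less 14% discount: −$13,110.30
Total: $93,645.00 − $13,110.30 = $80,534.70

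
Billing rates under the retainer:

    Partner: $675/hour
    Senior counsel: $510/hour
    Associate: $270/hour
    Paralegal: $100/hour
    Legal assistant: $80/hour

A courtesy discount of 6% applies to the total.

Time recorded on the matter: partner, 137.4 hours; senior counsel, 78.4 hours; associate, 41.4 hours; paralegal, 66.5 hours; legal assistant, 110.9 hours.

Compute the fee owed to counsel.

$149,863.26

Partner: 137.4 × $675 = $92,745.00
Senior counsel: 78.4 × $510 = $39,984.00
Associate: 41.4 × $270 = $11,178.00
Paralegal: 66.5 × $100 = $6,650.00
Legal assistant: 110.9 × $80 = $8,872.00
Subtotal: $159,429.00
Less 6% discount: −$9,565.74
Total: $159,429.00 − $9,565.74 = $149,863.26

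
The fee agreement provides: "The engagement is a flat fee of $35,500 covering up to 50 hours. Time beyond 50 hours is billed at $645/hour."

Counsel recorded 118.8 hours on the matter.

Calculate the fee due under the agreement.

Flat fee: $35,500.00
Excess hours: 118.8 − 50 = 68.8
Overrun: 68.8 × $645 = $44,376.00
Total: $35,500.00 + $44,376.00 = $79,876.00

$79,876.00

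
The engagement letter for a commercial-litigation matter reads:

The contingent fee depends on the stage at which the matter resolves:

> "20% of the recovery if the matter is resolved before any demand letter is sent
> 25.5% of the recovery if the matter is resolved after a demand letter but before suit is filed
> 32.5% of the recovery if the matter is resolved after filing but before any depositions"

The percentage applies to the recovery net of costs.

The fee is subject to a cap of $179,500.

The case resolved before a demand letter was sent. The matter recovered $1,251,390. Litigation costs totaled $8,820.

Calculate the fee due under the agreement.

$179,500.00

Fee base (net of costs): $1,251,390 − $8,820 = $1,242,570
The matter resolved before a demand letter was sent, so the 20% rate applies.
$1,242,570 × 20% = $248,514.00
$248,514.00 exceeds the $179,500 cap, so the fee is capped at $179,500.00.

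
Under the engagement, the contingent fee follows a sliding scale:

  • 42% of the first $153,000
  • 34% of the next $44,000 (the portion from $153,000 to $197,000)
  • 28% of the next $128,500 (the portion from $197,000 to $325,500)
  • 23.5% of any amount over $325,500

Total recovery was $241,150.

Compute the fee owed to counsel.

First $153,000 at 42% = $64,260.00
Next $44,000 at 34% = $14,960.00
Remaining $44,150 at 28% = $12,362.00
Fee: $64,260.00 + $14,960.00 + $12,362.00 = $91,582.00

$91,582.00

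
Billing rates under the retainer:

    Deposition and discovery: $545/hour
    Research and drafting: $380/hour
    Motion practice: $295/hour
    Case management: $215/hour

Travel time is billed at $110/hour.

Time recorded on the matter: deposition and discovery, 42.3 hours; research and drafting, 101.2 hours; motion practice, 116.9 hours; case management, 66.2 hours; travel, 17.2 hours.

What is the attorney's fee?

Deposition and discovery: 42.3 × $545 = $23,053.50
Research and drafting: 101.2 × $380 = $38,456.00
Motion practice: 116.9 × $295 = $34,485.50
Case management: 66.2 × $215 = $14,233.00
Subtotal: $23,053.50 + $38,456.00 + $34,485.50 + $14,233.00 = $110,228.00
Travel: 17.2 × $110 = $1,892.00
Total: $110,228.00 + $1,892.00 = $112,120.00

$112,120.00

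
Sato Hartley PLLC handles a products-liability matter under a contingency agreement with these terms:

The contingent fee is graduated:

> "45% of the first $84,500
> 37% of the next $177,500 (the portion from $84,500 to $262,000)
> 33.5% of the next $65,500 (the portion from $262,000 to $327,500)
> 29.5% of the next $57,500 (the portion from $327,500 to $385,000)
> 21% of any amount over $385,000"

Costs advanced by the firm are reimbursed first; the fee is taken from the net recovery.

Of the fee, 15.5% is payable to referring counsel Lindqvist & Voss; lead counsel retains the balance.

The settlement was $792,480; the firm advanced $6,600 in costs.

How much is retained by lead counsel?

$191,637.38

Fee base (net of costs): $792,480 − $6,600 = $785,880
First $84,500 at 45% = $38,025.00
Next $177,500 at 37% = $65,675.00
Next $65,500 at 33.5% = $21,942.50
Next $57,500 at 29.5% = $16,962.50
Remaining $400,880 at 21% = $84,184.80
Fee: $38,025.00 + $65,675.00 + $21,942.50 + $16,962.50 + $84,184.80 = $226,789.80
Referral share: 15.5% of $226,789.80 = $35,152.42; lead counsel retains $226,789.80 − $35,152.42 = $191,637.38.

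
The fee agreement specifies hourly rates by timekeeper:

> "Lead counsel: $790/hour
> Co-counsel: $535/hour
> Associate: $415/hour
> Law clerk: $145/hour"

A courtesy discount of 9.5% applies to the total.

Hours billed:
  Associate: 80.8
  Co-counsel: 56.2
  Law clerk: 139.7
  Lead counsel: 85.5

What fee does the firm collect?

$137,017.45

Lead counsel: 85.5 × $790 = $67,545.00
Co-counsel: 56.2 × $535 = $30,067.00
Associate: 80.8 × $415 = $33,532.00
Law clerk: 139.7 × $145 = $20,256.50
Subtotal: $151,400.50
Less 9.5% discount: −$14,383.05
Total: $151,400.50 − $14,383.05 = $137,017.45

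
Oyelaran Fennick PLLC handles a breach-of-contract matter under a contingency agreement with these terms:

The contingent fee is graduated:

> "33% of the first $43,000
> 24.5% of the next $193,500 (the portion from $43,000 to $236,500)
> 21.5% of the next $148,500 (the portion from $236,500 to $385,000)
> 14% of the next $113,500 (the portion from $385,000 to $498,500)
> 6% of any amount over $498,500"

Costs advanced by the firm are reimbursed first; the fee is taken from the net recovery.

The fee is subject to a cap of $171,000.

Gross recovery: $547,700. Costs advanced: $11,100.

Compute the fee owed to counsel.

$111,701.00

Fee base (net of costs): $547,700 − $11,100 = $536,600
First $43,000 at 33% = $14,190.00
Next $193,500 at 24.5% = $47,407.50
Next $148,500 at 21.5% = $31,927.50
Next $113,500 at 14% = $15,890.00
Remaining $38,100 at 6% = $2,286.00
Fee: $14,190.00 + $47,407.50 + $31,927.50 + $15,890.00 + $2,286.00 = $111,701.00
$111,701.00 is under the $171,000 cap.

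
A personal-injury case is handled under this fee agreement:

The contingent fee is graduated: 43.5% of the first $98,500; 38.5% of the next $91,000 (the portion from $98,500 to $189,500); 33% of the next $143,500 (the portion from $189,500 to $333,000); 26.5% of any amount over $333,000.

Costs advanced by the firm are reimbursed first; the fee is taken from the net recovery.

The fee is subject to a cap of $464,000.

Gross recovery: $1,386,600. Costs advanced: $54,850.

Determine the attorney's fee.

Fee base (net of costs): $1,386,600 − $54,850 = $1,331,750
First $98,500 at 43.5% = $42,847.50
Next $91,000 at 38.5% = $35,035.00
Next $143,500 at 33% = $47,355.00
Remaining $998,750 at 26.5% = $264,668.75
Fee: $42,847.50 + $35,035.00 + $47,355.00 + $264,668.75 = $389,906.25
$389,906.25 is under the $464,000 cap.

$389,906.25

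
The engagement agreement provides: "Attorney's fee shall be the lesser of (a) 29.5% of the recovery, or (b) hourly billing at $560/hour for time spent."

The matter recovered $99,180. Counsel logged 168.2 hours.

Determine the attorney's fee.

(a) 29.5% of $99,180 = $29,258.10
(b) 168.2 × $560 = $94,192.00
The lesser is (a): $29,258.10.

$29,258.10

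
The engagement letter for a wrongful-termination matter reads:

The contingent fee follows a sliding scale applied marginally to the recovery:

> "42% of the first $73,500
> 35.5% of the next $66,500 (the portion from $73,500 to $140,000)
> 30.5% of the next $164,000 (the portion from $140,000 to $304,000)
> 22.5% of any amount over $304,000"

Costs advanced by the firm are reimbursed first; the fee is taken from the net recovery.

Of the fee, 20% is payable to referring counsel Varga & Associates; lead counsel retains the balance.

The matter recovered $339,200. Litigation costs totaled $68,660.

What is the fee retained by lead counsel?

Fee base (net of costs): $339,200 − $68,660 = $270,540
First $73,500 at 42% = $30,870.00
Next $66,500 at 35.5% = $23,607.50
Remaining $130,540 at 30.5% = $39,814.70
Fee: $30,870.00 + $23,607.50 + $39,814.70 = $94,292.20
Referral share: 20% of $94,292.20 = $18,858.44; lead counsel retains $94,292.20 − $18,858.44 = $75,433.76.

$75,433.76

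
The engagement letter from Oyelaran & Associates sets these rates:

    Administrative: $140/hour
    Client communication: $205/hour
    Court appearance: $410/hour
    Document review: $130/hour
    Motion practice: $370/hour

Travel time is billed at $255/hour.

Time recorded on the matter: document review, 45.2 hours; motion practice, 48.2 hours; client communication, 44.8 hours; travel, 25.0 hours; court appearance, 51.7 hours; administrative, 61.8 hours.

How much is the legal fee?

$69,118.00

Administrative: 61.8 × $140 = $8,652.00
Client communication: 44.8 × $205 = $9,184.00
Court appearance: 51.7 × $410 = $21,197.00
Document review: 45.2 × $130 = $5,876.00
Motion practice: 48.2 × $370 = $17,834.00
Subtotal: $8,652.00 + $9,184.00 + $21,197.00 + $5,876.00 + $17,834.00 = $62,743.00
Travel: 25.0 × $255 = $6,375.00
Total: $62,743.00 + $6,375.00 = $69,118.00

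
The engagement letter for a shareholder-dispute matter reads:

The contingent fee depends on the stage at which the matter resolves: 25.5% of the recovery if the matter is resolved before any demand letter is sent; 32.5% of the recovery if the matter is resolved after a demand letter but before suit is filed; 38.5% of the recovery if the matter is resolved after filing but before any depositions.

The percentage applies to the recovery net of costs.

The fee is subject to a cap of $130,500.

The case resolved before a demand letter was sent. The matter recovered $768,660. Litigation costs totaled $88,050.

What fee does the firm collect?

Fee base (net of costs): $768,660 − $88,050 = $680,610
The matter resolved before a demand letter was sent, so the 25.5% rate applies.
$680,610 × 25.5% = $173,555.55
$173,555.55 exceeds the $130,500 cap, so the fee is capped at $130,500.00.

$130,500.00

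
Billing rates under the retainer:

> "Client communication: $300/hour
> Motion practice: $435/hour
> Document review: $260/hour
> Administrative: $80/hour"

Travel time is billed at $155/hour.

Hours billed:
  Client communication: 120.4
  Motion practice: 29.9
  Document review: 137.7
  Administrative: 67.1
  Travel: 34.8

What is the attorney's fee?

$95,690.50

Client communication: 120.4 × $300 = $36,120.00
Motion practice: 29.9 × $435 = $13,006.50
Document review: 137.7 × $260 = $35,802.00
Administrative: 67.1 × $80 = $5,368.00
Subtotal: $36,120.00 + $13,006.50 + $35,802.00 + $5,368.00 = $90,296.50
Travel: 34.8 × $155 = $5,394.00
Total: $90,296.50 + $5,394.00 = $95,690.50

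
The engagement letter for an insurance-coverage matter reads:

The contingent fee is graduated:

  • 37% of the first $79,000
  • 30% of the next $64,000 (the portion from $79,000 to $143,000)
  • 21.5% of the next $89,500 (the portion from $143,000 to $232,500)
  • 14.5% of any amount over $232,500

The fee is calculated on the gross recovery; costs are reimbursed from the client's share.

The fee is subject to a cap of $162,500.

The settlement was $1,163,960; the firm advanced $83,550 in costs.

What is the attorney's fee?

Fee base is the gross recovery, $1,163,960; costs are reimbursed separately.
First $79,000 at 37% = $29,230.00
Next $64,000 at 30% = $19,200.00
Next $89,500 at 21.5% = $19,242.50
Remaining $931,460 at 14.5% = $135,061.70
Fee: $29,230.00 + $19,200.00 + $19,242.50 + $135,061.70 = $202,734.20
$202,734.20 exceeds the $162,500 cap, so the fee is capped at $162,500.00.

$162,500.00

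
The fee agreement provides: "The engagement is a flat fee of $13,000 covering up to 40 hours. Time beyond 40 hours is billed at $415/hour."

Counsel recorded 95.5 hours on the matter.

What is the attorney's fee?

Flat fee: $13,000.00
Excess hours: 95.5 − 40 = 55.5
Overrun: 55.5 × $415 = $23,032.50
Total: $13,000.00 + $23,032.50 = $36,032.50

$36,032.50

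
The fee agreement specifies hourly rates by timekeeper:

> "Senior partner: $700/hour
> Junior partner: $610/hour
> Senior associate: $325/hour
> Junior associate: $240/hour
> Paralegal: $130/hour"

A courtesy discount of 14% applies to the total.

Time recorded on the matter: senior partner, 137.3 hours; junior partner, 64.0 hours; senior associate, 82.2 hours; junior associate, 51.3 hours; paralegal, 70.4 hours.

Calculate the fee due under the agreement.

$157,662.94

Senior partner: 137.3 × $700 = $96,110.00
Junior partner: 64.0 × $610 = $39,040.00
Senior associate: 82.2 × $325 = $26,715.00
Junior associate: 51.3 × $240 = $12,312.00
Paralegal: 70.4 × $130 = $9,152.00
Subtotal: $183,329.00
Less 14% discount: −$25,666.06
Total: $183,329.00 − $25,666.06 = $157,662.94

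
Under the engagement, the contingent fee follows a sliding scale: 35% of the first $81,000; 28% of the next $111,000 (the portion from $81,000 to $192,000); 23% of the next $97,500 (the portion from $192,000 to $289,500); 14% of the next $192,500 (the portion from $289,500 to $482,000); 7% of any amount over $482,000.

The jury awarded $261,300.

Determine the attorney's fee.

First $81,000 at 35% = $28,350.00
Next $111,000 at 28% = $31,080.00
Remaining $69,300 at 23% = $15,939.00
Fee: $28,350.00 + $31,080.00 + $15,939.00 = $75,369.00

$75,369.00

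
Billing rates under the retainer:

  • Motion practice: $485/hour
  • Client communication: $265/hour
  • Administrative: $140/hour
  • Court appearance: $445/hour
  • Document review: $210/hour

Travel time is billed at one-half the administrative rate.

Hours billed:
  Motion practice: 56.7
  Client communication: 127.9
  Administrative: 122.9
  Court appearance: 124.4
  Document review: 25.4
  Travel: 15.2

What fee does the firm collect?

$140,355.00

Motion practice: 56.7 × $485 = $27,499.50
Client communication: 127.9 × $265 = $33,893.50
Administrative: 122.9 × $140 = $17,206.00
Court appearance: 124.4 × $445 = $55,358.00
Document review: 25.4 × $210 = $5,334.00
Subtotal: $27,499.50 + $33,893.50 + $17,206.00 + $55,358.00 + $5,334.00 = $139,291.00
Travel: 15.2 × ($140 ÷ 2) = 15.2 × $70.00 = $1,064.00
Total: $139,291.00 + $1,064.00 = $140,355.00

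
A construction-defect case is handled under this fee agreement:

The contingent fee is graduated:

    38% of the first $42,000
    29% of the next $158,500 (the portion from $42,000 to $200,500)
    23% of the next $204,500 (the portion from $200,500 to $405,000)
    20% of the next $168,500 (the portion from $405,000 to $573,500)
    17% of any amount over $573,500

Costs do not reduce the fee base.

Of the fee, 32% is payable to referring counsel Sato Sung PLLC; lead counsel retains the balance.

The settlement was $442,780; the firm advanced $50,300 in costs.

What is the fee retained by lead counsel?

$79,230.88

Fee base is the gross recovery, $442,780; costs are reimbursed separately.
First $42,000 at 38% = $15,960.00
Next $158,500 at 29% = $45,965.00
Next $204,500 at 23% = $47,035.00
Remaining $37,780 at 20% = $7,556.00
Fee: $15,960.00 + $45,965.00 + $47,035.00 + $7,556.00 = $116,516.00
Referral share: 32% of $116,516.00 = $37,285.12; lead counsel retains $116,516.00 − $37,285.12 = $79,230.88.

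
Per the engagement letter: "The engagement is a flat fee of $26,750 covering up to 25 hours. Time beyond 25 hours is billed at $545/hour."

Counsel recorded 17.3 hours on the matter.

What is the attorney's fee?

17.3 hours is within the 25-hour scope; only the flat fee applies.

$26,750.00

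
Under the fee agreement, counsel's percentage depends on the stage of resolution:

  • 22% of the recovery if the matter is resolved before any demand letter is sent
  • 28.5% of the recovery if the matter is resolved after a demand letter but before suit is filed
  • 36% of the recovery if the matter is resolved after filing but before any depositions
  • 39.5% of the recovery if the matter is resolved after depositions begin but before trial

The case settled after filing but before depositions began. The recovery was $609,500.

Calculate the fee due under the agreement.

$219,420.00

The matter settled after filing but before depositions began, so the 36% rate applies.
$609,500 × 36% = $219,420.00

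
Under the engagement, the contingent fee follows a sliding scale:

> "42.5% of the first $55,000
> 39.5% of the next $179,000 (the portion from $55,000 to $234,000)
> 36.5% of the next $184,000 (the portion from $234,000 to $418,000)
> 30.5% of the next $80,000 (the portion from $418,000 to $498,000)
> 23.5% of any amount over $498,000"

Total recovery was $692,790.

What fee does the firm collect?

First $55,000 at 42.5% = $23,375.00
Next $179,000 at 39.5% = $70,705.00
Next $184,000 at 36.5% = $67,160.00
Next $80,000 at 30.5% = $24,400.00
Remaining $194,790 at 23.5% = $45,775.65
Fee: $23,375.00 + $70,705.00 + $67,160.00 + $24,400.00 + $45,775.65 = $231,415.65

$231,415.65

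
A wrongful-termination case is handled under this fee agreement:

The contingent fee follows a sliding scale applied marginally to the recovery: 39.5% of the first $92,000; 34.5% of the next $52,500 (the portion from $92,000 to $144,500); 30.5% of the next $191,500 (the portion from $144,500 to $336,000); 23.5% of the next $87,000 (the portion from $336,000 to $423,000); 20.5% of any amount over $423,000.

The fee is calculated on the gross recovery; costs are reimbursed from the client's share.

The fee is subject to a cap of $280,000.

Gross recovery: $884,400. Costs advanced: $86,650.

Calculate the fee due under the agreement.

$227,892.00

Fee base is the gross recovery, $884,400; costs are reimbursed separately.
First $92,000 at 39.5% = $36,340.00
Next $52,500 at 34.5% = $18,112.50
Next $191,500 at 30.5% = $58,407.50
Next $87,000 at 23.5% = $20,445.00
Remaining $461,400 at 20.5% = $94,587.00
Fee: $36,340.00 + $18,112.50 + $58,407.50 + $20,445.00 + $94,587.00 = $227,892.00
$227,892.00 is under the $280,000 cap.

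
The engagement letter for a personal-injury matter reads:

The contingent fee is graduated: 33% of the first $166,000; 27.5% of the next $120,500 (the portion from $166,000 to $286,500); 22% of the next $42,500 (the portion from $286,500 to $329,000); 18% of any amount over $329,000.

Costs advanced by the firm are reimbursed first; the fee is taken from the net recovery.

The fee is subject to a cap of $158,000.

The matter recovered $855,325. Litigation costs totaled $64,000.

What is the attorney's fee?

Fee base (net of costs): $855,325 − $64,000 = $791,325
First $166,000 at 33% = $54,780.00
Next $120,500 at 27.5% = $33,137.50
Next $42,500 at 22% = $9,350.00
Remaining $462,325 at 18% = $83,218.50
Fee: $54,780.00 + $33,137.50 + $9,350.00 + $83,218.50 = $180,486.00
$180,486.00 exceeds the $158,000 cap, so the fee is capped at $158,000.00.

$158,000.00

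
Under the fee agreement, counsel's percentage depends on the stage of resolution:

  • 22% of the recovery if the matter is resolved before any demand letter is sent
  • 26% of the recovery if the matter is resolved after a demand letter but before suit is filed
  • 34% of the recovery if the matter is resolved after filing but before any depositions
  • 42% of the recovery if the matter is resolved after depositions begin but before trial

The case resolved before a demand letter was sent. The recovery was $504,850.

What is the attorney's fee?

The matter resolved before a demand letter was sent, so the 22% rate applies.
$504,850 × 22% = $111,067.00

$111,067.00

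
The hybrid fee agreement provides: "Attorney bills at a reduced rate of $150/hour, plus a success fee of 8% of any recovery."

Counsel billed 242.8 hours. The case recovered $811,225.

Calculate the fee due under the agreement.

Hourly: 242.8 × $150 = $36,420.00
Success fee: 8% of $811,225 = $64,898.00
Total: $36,420.00 + $64,898.00 = $101,318.00

$101,318.00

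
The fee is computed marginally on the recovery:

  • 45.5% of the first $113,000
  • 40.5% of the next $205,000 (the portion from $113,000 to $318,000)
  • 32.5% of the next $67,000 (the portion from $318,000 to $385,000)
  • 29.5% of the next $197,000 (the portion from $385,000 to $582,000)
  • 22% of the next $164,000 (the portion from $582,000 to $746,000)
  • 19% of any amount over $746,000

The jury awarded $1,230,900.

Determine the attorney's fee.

$342,541.00

First $113,000 at 45.5% = $51,415.00
Next $205,000 at 40.5% = $83,025.00
Next $67,000 at 32.5% = $21,775.00
Next $197,000 at 29.5% = $58,115.00
Next $164,000 at 22% = $36,080.00
Remaining $484,900 at 19% = $92,131.00
Fee: $51,415.00 + $83,025.00 + $21,775.00 + $58,115.00 + $36,080.00 + $92,131.00 = $342,541.00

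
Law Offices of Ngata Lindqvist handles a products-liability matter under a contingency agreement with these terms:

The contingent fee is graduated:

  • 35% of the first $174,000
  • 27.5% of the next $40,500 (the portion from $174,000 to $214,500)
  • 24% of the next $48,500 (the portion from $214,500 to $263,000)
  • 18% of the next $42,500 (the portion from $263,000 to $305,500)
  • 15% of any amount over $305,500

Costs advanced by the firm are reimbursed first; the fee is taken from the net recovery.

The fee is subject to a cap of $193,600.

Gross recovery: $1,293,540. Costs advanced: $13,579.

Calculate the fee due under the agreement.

Fee base (net of costs): $1,293,540 − $13,579 = $1,279,961
First $174,000 at 35% = $60,900.00
Next $40,500 at 27.5% = $11,137.50
Next $48,500 at 24% = $11,640.00
Next $42,500 at 18% = $7,650.00
Remaining $974,461 at 15% = $146,169.15
Fee: $60,900.00 + $11,137.50 + $11,640.00 + $7,650.00 + $146,169.15 = $237,496.65
$237,496.65 exceeds the $193,600 cap, so the fee is capped at $193,600.00.

$193,600.00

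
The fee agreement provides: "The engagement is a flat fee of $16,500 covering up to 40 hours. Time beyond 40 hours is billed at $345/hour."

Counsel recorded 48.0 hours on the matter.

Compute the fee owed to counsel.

$19,260.00

Flat fee: $16,500.00
Excess hours: 48.0 − 40 = 8.0
Overrun: 8.0 × $345 = $2,760.00
Total: $16,500.00 + $2,760.00 = $19,260.00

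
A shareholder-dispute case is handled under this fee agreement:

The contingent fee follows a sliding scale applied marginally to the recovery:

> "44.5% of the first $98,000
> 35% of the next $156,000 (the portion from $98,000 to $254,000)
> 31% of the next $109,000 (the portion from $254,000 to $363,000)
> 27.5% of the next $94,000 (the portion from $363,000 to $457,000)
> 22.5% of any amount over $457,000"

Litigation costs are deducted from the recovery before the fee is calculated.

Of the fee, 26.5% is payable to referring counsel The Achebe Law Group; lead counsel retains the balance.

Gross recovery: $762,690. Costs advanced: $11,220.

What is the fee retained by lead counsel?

Fee base (net of costs): $762,690 − $11,220 = $751,470
First $98,000 at 44.5% = $43,610.00
Next $156,000 at 35% = $54,600.00
Next $109,000 at 31% = $33,790.00
Next $94,000 at 27.5% = $25,850.00
Remaining $294,470 at 22.5% = $66,255.75
Fee: $43,610.00 + $54,600.00 + $33,790.00 + $25,850.00 + $66,255.75 = $224,105.75
Referral share: 26.5% of $224,105.75 = $59,388.02; lead counsel retains $224,105.75 − $59,388.02 = $164,717.73.

$164,717.73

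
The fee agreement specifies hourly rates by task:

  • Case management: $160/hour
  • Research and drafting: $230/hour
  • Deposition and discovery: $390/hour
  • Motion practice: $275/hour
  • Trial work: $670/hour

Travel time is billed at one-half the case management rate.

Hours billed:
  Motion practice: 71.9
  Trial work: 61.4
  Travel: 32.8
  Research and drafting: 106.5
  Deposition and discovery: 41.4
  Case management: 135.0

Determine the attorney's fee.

Case management: 135.0 × $160 = $21,600.00
Research and drafting: 106.5 × $230 = $24,495.00
Deposition and discovery: 41.4 × $390 = $16,146.00
Motion practice: 71.9 × $275 = $19,772.50
Trial work: 61.4 × $670 = $41,138.00
Subtotal: $21,600.00 + $24,495.00 + $16,146.00 + $19,772.50 + $41,138.00 = $123,151.50
Travel: 32.8 × ($160 ÷ 2) = 32.8 × $80.00 = $2,624.00
Total: $123,151.50 + $2,624.00 = $125,775.50

$125,775.50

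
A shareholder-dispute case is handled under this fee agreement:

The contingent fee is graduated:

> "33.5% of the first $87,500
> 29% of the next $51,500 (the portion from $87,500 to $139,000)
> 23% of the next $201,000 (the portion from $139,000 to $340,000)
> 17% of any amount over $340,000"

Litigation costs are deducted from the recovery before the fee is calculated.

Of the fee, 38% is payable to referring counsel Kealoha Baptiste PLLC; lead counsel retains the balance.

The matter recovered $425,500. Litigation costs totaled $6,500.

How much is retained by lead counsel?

$64,422.65

Fee base (net of costs): $425,500 − $6,500 = $419,000
First $87,500 at 33.5% = $29,312.50
Next $51,500 at 29% = $14,935.00
Next $201,000 at 23% = $46,230.00
Remaining $79,000 at 17% = $13,430.00
Fee: $29,312.50 + $14,935.00 + $46,230.00 + $13,430.00 = $103,907.50
Referral share: 38% of $103,907.50 = $39,484.85; lead counsel retains $103,907.50 − $39,484.85 = $64,422.65.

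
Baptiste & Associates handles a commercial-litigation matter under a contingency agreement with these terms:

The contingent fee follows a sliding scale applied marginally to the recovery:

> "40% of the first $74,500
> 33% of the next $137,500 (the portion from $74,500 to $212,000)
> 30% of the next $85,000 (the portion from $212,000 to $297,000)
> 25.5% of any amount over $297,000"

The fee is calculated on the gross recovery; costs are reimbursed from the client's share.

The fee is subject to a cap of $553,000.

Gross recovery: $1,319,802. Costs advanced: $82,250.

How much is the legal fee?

$361,489.51

Fee base is the gross recovery, $1,319,802; costs are reimbursed separately.
First $74,500 at 40% = $29,800.00
Next $137,500 at 33% = $45,375.00
Next $85,000 at 30% = $25,500.00
Remaining $1,022,802 at 25.5% = $260,814.51
Fee: $29,800.00 + $45,375.00 + $25,500.00 + $260,814.51 = $361,489.51
$361,489.51 is under the $553,000 cap.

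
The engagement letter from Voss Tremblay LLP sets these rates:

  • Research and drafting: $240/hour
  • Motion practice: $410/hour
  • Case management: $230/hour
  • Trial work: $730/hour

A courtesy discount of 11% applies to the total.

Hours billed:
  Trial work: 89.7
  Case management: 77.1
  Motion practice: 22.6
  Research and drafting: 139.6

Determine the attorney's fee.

Research and drafting: 139.6 × $240 = $33,504.00
Motion practice: 22.6 × $410 = $9,266.00
Case management: 77.1 × $230 = $17,733.00
Trial work: 89.7 × $730 = $65,481.00
Subtotal: $125,984.00
Less 11% discount: −$13,858.24
Total: $125,984.00 − $13,858.24 = $112,125.76

$112,125.76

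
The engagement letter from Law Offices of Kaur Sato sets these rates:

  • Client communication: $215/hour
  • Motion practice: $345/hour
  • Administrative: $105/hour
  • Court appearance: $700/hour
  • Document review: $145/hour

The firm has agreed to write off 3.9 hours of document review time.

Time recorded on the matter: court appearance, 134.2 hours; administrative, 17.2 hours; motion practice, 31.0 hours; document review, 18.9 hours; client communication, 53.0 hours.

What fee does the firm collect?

Client communication: 53.0 × $215 = $11,395.00
Motion practice: 31.0 × $345 = $10,695.00
Administrative: 17.2 × $105 = $1,806.00
Court appearance: 134.2 × $700 = $93,940.00
Document review: 18.9 × $145 = $2,740.50
Subtotal: $120,576.50
Write-off: 3.9 × $145 = $565.50
Total: $120,576.50 − $565.50 = $120,011.00

$120,011.00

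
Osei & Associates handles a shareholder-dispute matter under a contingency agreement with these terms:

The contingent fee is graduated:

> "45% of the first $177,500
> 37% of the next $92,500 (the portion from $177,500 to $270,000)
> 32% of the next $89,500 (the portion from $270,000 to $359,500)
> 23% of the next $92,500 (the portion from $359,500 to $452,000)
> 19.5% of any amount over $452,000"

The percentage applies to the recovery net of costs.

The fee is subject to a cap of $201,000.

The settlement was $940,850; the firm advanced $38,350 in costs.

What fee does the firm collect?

$201,000.00

Fee base (net of costs): $940,850 − $38,350 = $902,500
First $177,500 at 45% = $79,875.00
Next $92,500 at 37% = $34,225.00
Next $89,500 at 32% = $28,640.00
Next $92,500 at 23% = $21,275.00
Remaining $450,500 at 19.5% = $87,847.50
Fee: $79,875.00 + $34,225.00 + $28,640.00 + $21,275.00 + $87,847.50 = $251,862.50
$251,862.50 exceeds the $201,000 cap, so the fee is capped at $201,000.00.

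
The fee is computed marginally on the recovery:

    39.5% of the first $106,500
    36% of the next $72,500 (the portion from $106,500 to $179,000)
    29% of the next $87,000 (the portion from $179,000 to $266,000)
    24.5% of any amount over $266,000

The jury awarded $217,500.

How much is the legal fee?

First $106,500 at 39.5% = $42,067.50
Next $72,500 at 36% = $26,100.00
Remaining $38,500 at 29% = $11,165.00
Fee: $42,067.50 + $26,100.00 + $11,165.00 = $79,332.50

$79,332.50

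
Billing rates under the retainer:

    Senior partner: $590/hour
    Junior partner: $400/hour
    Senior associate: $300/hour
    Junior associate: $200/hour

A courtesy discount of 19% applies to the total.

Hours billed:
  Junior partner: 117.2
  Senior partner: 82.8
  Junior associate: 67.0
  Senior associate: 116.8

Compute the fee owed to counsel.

$116,779.32

Senior partner: 82.8 × $590 = $48,852.00
Junior partner: 117.2 × $400 = $46,880.00
Senior associate: 116.8 × $300 = $35,040.00
Junior associate: 67.0 × $200 = $13,400.00
Subtotal: $144,172.00
Less 19% discount: −$27,392.68
Total: $144,172.00 − $27,392.68 = $116,779.32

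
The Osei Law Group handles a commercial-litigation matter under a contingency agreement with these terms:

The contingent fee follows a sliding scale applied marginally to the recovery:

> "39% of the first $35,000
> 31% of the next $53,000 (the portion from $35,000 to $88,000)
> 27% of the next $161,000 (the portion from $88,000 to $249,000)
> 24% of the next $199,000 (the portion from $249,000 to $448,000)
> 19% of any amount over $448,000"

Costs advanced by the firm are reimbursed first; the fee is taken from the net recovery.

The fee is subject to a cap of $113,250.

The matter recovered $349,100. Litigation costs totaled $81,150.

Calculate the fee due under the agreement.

Fee base (net of costs): $349,100 − $81,150 = $267,950
First $35,000 at 39% = $13,650.00
Next $53,000 at 31% = $16,430.00
Next $161,000 at 27% = $43,470.00
Remaining $18,950 at 24% = $4,548.00
Fee: $13,650.00 + $16,430.00 + $43,470.00 + $4,548.00 = $78,098.00
$78,098.00 is under the $113,250 cap.

$78,098.00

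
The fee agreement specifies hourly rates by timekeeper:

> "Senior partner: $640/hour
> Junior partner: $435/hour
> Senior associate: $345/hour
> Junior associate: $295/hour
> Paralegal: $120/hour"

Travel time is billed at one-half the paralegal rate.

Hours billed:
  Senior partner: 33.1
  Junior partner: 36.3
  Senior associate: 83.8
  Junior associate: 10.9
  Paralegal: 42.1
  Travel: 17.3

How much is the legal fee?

Senior partner: 33.1 × $640 = $21,184.00
Junior partner: 36.3 × $435 = $15,790.50
Senior associate: 83.8 × $345 = $28,911.00
Junior associate: 10.9 × $295 = $3,215.50
Paralegal: 42.1 × $120 = $5,052.00
Subtotal: $21,184.00 + $15,790.50 + $28,911.00 + $3,215.50 + $5,052.00 = $74,153.00
Travel: 17.3 × ($120 ÷ 2) = 17.3 × $60.00 = $1,038.00
Total: $74,153.00 + $1,038.00 = $75,191.00

$75,191.00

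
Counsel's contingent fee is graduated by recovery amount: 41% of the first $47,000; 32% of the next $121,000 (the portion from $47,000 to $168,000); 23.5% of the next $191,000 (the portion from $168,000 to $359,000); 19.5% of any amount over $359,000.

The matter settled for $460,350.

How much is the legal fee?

$122,638.25

First $47,000 at 41% = $19,270.00
Next $121,000 at 32% = $38,720.00
Next $191,000 at 23.5% = $44,885.00
Remaining $101,350 at 19.5% = $19,763.25
Fee: $19,270.00 + $38,720.00 + $44,885.00 + $19,763.25 = $122,638.25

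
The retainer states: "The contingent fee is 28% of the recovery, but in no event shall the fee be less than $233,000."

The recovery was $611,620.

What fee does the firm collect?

$233,000.00

28% of $611,620 = $171,253.60
That is below the $233,000 minimum, so the minimum applies.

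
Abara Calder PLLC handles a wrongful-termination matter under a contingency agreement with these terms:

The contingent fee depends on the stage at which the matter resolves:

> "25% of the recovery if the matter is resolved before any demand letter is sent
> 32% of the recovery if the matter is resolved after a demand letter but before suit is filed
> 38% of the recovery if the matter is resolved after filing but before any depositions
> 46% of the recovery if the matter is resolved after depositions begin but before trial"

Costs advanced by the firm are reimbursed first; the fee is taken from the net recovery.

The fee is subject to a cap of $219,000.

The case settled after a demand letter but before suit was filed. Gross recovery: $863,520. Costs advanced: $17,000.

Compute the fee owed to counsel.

$219,000.00

Fee base (net of costs): $863,520 − $17,000 = $846,520
The matter settled after a demand letter but before suit was filed, so the 32% rate applies.
$846,520 × 32% = $270,886.40
$270,886.40 exceeds the $219,000 cap, so the fee is capped at $219,000.00.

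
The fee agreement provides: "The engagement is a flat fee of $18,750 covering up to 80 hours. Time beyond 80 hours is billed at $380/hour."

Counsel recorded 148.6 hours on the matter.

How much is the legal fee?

$44,818.00

Flat fee: $18,750.00
Excess hours: 148.6 − 80 = 68.6
Overrun: 68.6 × $380 = $26,068.00
Total: $18,750.00 + $26,068.00 = $44,818.00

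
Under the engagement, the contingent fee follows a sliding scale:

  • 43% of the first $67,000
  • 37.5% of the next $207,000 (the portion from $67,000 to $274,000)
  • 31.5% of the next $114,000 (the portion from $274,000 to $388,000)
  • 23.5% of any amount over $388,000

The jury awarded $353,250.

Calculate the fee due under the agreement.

$131,398.75

First $67,000 at 43% = $28,810.00
Next $207,000 at 37.5% = $77,625.00
Remaining $79,250 at 31.5% = $24,963.75
Fee: $28,810.00 + $77,625.00 + $24,963.75 = $131,398.75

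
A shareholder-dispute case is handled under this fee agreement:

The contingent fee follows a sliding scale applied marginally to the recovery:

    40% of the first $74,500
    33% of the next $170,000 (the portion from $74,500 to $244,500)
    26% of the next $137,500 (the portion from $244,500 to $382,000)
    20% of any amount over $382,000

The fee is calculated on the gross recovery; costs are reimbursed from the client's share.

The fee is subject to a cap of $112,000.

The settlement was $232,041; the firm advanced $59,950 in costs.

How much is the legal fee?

$81,788.53

Fee base is the gross recovery, $232,041; costs are reimbursed separately.
First $74,500 at 40% = $29,800.00
Remaining $157,541 at 33% = $51,988.53
Fee: $29,800.00 + $51,988.53 = $81,788.53
$81,788.53 is under the $112,000 cap.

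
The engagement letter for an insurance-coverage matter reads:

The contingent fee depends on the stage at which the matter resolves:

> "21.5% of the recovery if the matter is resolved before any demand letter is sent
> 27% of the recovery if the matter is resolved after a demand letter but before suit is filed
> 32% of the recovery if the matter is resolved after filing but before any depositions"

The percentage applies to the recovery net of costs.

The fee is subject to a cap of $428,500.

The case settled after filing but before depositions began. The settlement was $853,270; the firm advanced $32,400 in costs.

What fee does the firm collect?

$262,678.40

Fee base (net of costs): $853,270 − $32,400 = $820,870
The matter settled after filing but before depositions began, so the 32% rate applies.
$820,870 × 32% = $262,678.40
$262,678.40 is under the $428,500 cap.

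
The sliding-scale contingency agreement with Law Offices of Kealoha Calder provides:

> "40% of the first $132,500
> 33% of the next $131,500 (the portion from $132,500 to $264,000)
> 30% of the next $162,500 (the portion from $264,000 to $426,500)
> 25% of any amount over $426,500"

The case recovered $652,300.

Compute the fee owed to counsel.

First $132,500 at 40% = $53,000.00
Next $131,500 at 33% = $43,395.00
Next $162,500 at 30% = $48,750.00
Remaining $225,800 at 25% = $56,450.00
Fee: $53,000.00 + $43,395.00 + $48,750.00 + $56,450.00 = $201,595.00

$201,595.00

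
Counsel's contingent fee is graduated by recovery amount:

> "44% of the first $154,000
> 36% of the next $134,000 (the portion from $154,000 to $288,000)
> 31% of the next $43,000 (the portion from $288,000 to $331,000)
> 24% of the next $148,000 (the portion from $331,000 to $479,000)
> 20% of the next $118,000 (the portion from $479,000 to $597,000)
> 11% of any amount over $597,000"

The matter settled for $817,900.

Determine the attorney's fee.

$212,749.00

First $154,000 at 44% = $67,760.00
Next $134,000 at 36% = $48,240.00
Next $43,000 at 31% = $13,330.00
Next $148,000 at 24% = $35,520.00
Next $118,000 at 20% = $23,600.00
Remaining $220,900 at 11% = $24,299.00
Fee: $67,760.00 + $48,240.00 + $13,330.00 + $35,520.00 + $23,600.00 + $24,299.00 = $212,749.00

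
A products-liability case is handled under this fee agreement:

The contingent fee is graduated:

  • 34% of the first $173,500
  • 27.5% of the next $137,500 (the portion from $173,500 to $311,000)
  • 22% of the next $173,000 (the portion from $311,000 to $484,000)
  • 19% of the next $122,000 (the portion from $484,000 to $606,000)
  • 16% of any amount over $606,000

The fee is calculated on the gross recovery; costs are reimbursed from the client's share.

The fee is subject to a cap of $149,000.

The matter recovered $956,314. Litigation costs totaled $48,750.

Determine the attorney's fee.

$149,000.00

Fee base is the gross recovery, $956,314; costs are reimbursed separately.
First $173,500 at 34% = $58,990.00
Next $137,500 at 27.5% = $37,812.50
Next $173,000 at 22% = $38,060.00
Next $122,000 at 19% = $23,180.00
Remaining $350,314 at 16% = $56,050.24
Fee: $58,990.00 + $37,812.50 + $38,060.00 + $23,180.00 + $56,050.24 = $214,092.74
$214,092.74 exceeds the $149,000 cap, so the fee is capped at $149,000.00.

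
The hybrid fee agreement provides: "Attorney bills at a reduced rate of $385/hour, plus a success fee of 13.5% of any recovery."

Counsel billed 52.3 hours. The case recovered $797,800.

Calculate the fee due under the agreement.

$127,838.50

Hourly: 52.3 × $385 = $20,135.50
Success fee: 13.5% of $797,800 = $107,703.00
Total: $20,135.50 + $107,703.00 = $127,838.50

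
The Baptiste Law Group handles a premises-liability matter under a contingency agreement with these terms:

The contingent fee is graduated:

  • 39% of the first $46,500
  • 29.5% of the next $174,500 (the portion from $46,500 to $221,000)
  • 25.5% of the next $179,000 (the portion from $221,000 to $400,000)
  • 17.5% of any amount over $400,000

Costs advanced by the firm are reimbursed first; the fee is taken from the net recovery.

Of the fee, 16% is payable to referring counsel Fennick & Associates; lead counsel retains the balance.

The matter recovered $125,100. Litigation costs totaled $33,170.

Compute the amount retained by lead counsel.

$26,490.95

Fee base (net of costs): $125,100 − $33,170 = $91,930
First $46,500 at 39% = $18,135.00
Remaining $45,430 at 29.5% = $13,401.85
Fee: $18,135.00 + $13,401.85 = $31,536.85
Referral share: 16% of $31,536.85 = $5,045.90; lead counsel retains $31,536.85 − $5,045.90 = $26,490.95.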